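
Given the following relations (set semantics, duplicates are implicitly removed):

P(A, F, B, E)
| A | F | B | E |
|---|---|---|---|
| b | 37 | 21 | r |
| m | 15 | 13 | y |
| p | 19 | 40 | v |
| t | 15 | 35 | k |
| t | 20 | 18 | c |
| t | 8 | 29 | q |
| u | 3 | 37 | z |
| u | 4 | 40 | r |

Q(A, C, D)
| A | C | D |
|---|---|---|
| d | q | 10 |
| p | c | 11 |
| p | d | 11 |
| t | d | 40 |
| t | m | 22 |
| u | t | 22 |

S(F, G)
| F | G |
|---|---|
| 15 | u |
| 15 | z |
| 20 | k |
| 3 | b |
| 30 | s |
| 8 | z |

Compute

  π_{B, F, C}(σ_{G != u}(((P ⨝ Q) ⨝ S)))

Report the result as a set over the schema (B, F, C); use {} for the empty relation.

{(18, 20, d), (18, 20, m), (29, 8, d), (29, 8, m), (35, 15, d), (35, 15, m), (37, 3, t)}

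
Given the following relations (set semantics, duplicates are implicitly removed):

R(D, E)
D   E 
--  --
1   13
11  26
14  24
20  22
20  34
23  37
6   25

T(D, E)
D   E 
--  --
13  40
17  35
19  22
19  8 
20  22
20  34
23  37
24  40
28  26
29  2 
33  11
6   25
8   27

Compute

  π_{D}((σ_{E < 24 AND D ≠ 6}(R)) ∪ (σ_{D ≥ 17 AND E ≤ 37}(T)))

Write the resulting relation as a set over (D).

{1, 17, 19, 20, 23, 28, 29, 33}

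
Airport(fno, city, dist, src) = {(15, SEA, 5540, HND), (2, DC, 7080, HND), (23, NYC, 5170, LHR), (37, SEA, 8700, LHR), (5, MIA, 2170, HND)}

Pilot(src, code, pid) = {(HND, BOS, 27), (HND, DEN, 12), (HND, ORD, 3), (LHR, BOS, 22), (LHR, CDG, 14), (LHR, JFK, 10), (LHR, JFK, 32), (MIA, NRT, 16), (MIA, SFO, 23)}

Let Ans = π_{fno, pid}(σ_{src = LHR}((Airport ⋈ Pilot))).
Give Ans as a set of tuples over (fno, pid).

{(23, 10), (23, 14), (23, 22), (23, 32), (37, 10), (37, 14), (37, 22), (37, 32)}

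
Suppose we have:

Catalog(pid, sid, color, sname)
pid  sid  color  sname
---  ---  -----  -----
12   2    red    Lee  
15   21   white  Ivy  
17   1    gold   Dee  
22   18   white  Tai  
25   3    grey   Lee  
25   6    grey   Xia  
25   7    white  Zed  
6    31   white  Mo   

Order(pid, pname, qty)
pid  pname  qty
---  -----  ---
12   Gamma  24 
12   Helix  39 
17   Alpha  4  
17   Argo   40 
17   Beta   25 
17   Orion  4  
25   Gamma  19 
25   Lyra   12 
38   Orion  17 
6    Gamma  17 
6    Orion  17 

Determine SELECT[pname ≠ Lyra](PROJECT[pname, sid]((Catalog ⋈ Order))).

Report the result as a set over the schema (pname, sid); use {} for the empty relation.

{(Alpha, 1), (Argo, 1), (Beta, 1), (Gamma, 2), (Gamma, 3), (Gamma, 31), (Gamma, 6), (Gamma, 7), (Helix, 2), (Orion, 1), (Orion, 31)}

Catalog ⋈ Order (natural join on pid): {(12, 2, red, Lee, Gamma, 24), (12, 2, red, Lee, Helix, 39), (17, 1, gold, Dee, Alpha, 4), (17, 1, gold, Dee, Argo, 40), (17, 1, gold, Dee, Beta, 25), (17, 1, gold, Dee, Orion, 4), (25, 3, grey, Lee, Gamma, 19), (25, 3, grey, Lee, Lyra, 12), (25, 6, grey, Xia, Gamma, 19), (25, 6, grey, Xia, Lyra, 12), (25, 7, white, Zed, Gamma, 19), (25, 7, white, Zed, Lyra, 12), (6, 31, white, Mo, Gamma, 17), (6, 31, white, Mo, Orion, 17)}
Keep only column(s) pname, sid: {(Alpha, 1), (Argo, 1), (Beta, 1), (Gamma, 2), (Gamma, 3), (Gamma, 31), (Gamma, 6), (Gamma, 7), (Helix, 2), (Lyra, 3), (Lyra, 6), (Lyra, 7), (Orion, 1), (Orion, 31)}
Apply σ_{pname ≠ Lyra}; surviving tuples: {(Alpha, 1), (Argo, 1), (Beta, 1), (Gamma, 2), (Gamma, 3), (Gamma, 31), (Gamma, 6), (Gamma, 7), (Helix, 2), (Orion, 1), (Orion, 31)}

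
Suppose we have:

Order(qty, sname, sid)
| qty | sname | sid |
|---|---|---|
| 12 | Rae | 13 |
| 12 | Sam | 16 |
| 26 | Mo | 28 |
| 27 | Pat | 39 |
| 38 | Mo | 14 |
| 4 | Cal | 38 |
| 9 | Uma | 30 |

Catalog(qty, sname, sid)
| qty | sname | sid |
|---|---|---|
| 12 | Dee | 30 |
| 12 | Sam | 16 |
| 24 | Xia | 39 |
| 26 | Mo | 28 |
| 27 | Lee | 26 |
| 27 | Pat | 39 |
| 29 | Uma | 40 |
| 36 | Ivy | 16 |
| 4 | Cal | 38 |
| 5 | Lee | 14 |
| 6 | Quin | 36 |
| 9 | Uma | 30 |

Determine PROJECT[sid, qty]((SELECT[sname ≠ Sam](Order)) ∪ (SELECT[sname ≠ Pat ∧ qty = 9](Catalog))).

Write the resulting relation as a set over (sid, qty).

{(13, 12), (14, 38), (28, 26), (30, 9), (38, 4), (39, 27)}

Filtering on sname ≠ Sam leaves {(12, Rae, 13), (26, Mo, 28), (27, Pat, 39), (38, Mo, 14), (4, Cal, 38), (9, Uma, 30)}.
Filtering on sname ≠ Pat ∧ qty = 9 leaves {(9, Uma, 30)}.
Union: {(12, Rae, 13), (26, Mo, 28), (27, Pat, 39), (38, Mo, 14), (4, Cal, 38), (9, Uma, 30)} with {(9, Uma, 30)} → {(12, Rae, 13), (26, Mo, 28), (27, Pat, 39), (38, Mo, 14), (4, Cal, 38), (9, Uma, 30)}
Projecting to sid, qty: {(13, 12), (14, 38), (28, 26), (30, 9), (38, 4), (39, 27)}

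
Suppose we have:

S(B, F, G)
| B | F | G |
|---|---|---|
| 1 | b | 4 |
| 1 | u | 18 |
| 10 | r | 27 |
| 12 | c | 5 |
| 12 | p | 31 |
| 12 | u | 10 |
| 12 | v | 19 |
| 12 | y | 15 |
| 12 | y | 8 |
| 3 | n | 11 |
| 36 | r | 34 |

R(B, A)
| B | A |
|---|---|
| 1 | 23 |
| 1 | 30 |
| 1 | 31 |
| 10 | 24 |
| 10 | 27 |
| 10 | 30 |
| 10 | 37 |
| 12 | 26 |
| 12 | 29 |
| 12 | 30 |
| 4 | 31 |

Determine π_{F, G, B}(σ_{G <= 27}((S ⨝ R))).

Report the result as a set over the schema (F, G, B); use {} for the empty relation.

{(b, 4, 1), (c, 5, 12), (r, 27, 10), (u, 10, 12), (u, 18, 1), (v, 19, 12), (y, 15, 12), (y, 8, 12)}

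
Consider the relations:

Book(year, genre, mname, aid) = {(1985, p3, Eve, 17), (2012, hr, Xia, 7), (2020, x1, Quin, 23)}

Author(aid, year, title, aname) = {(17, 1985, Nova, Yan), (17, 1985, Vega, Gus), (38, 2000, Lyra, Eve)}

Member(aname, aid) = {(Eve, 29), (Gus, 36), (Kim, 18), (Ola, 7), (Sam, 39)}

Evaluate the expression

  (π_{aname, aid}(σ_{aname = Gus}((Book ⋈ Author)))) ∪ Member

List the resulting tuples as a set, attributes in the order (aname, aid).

{(Eve, 29), (Gus, 17), (Gus, 36), (Kim, 18), (Ola, 7), (Sam, 39)}

Natural join on year, aid: {(1985, p3, Eve, 17, Nova, Yan), (1985, p3, Eve, 17, Vega, Gus)}
σ[aname = Gus]: keep tuples satisfying aname = Gus → {(1985, p3, Eve, 17, Vega, Gus)}
Projecting to aname, aid: {(Gus, 17)}
Set union of the two operands is {(Eve, 29), (Gus, 17), (Gus, 36), (Kim, 18), (Ola, 7), (Sam, 39)}.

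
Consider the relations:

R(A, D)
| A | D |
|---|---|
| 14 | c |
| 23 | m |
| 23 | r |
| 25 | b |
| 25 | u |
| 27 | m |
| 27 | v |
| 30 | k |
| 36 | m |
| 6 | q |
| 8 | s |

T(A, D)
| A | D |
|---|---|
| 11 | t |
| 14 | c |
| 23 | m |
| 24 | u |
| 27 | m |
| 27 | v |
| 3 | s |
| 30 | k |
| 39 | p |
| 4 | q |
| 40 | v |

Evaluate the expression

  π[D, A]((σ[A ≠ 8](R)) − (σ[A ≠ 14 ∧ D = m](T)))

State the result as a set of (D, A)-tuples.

{(b, 25), (c, 14), (k, 30), (m, 36), (q, 6), (r, 23), (u, 25), (v, 27)}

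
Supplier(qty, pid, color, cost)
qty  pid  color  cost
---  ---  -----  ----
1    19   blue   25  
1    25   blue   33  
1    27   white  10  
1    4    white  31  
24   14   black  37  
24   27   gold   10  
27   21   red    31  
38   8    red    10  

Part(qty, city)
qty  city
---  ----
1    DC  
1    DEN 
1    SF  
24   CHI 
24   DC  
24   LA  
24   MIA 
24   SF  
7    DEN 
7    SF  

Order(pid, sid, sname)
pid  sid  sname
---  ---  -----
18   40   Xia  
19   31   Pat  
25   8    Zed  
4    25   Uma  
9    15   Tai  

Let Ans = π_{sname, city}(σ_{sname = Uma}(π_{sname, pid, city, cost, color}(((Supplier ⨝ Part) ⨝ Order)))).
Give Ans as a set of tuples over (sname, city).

{(Uma, DC), (Uma, DEN), (Uma, SF)}

Natural join on qty: {(1, 19, blue, 25, DC), (1, 19, blue, 25, DEN), (1, 19, blue, 25, SF), (1, 25, blue, 33, DC), (1, 25, blue, 33, DEN), (1, 25, blue, 33, SF), (1, 27, white, 10, DC), (1, 27, white, 10, DEN), (1, 27, white, 10, SF), (1, 4, white, 31, DC), (1, 4, white, 31, DEN), (1, 4, white, 31, SF), (24, 14, black, 37, CHI), (24, 14, black, 37, DC), (24, 14, black, 37, LA), (24, 14, black, 37, MIA), (24, 14, black, 37, SF), (24, 27, gold, 10, CHI), (24, 27, gold, 10, DC), (24, 27, gold, 10, LA), (24, 27, gold, 10, MIA), (24, 27, gold, 10, SF)}
Natural join on pid: {(1, 19, blue, 25, DC, 31, Pat), (1, 19, blue, 25, DEN, 31, Pat), (1, 19, blue, 25, SF, 31, Pat), (1, 25, blue, 33, DC, 8, Zed), (1, 25, blue, 33, DEN, 8, Zed), (1, 25, blue, 33, SF, 8, Zed), (1, 4, white, 31, DC, 25, Uma), (1, 4, white, 31, DEN, 25, Uma), (1, 4, white, 31, SF, 25, Uma)}
π[sname, pid, city, cost, color]: project onto (sname, pid, city, cost, color) → {(Pat, 19, DC, 25, blue), (Pat, 19, DEN, 25, blue), (Pat, 19, SF, 25, blue), (Uma, 4, DC, 31, white), (Uma, 4, DEN, 31, white), (Uma, 4, SF, 31, white), (Zed, 25, DC, 33, blue), (Zed, 25, DEN, 33, blue), (Zed, 25, SF, 33, blue)}
σ[sname = Uma]: keep tuples satisfying sname = Uma → {(Uma, 4, DC, 31, white), (Uma, 4, DEN, 31, white), (Uma, 4, SF, 31, white)}
π[sname, city]: project onto (sname, city) → {(Uma, DC), (Uma, DEN), (Uma, SF)}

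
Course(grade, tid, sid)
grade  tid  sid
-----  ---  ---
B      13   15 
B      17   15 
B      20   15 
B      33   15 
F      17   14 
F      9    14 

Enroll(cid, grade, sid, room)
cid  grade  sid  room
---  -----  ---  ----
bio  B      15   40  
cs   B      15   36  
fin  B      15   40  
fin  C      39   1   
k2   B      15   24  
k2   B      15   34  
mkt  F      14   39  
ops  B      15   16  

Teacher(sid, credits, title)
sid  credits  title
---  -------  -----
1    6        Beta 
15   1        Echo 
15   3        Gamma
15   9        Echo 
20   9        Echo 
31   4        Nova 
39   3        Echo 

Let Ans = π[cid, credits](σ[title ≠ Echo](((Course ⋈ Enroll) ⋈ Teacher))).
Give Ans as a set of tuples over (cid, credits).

Course ⋈ Enroll (natural join on grade, sid): {(B, 13, 15, bio, 40), (B, 13, 15, cs, 36), (B, 13, 15, fin, 40), (B, 13, 15, k2, 24), (B, 13, 15, k2, 34), (B, 13, 15, ops, 16), (B, 17, 15, bio, 40), (B, 17, 15, cs, 36), (B, 17, 15, fin, 40), (B, 17, 15, k2, 24), (B, 17, 15, k2, 34), (B, 17, 15, ops, 16), (B, 20, 15, bio, 40), (B, 20, 15, cs, 36), (B, 20, 15, fin, 40), (B, 20, 15, k2, 24), (B, 20, 15, k2, 34), (B, 20, 15, ops, 16), (B, 33, 15, bio, 40), (B, 33, 15, cs, 36), (B, 33, 15, fin, 40), (B, 33, 15, k2, 24), (B, 33, 15, k2, 34), (B, 33, 15, ops, 16), (F, 17, 14, mkt, 39), (F, 9, 14, mkt, 39)}
(Course ⋈ Enroll) ⋈ Teacher (natural join on sid): {(B, 13, 15, bio, 40, 1, Echo), (B, 13, 15, bio, 40, 3, Gamma), (B, 13, 15, bio, 40, 9, Echo), (B, 13, 15, cs, 36, 1, Echo), (B, 13, 15, cs, 36, 3, Gamma), (B, 13, 15, cs, 36, 9, Echo), (B, 13, 15, fin, 40, 1, Echo), (B, 13, 15, fin, 40, 3, Gamma), (B, 13, 15, fin, 40, 9, Echo), (B, 13, 15, k2, 24, 1, Echo), (B, 13, 15, k2, 24, 3, Gamma), (B, 13, 15, k2, 24, 9, Echo), (B, 13, 15, k2, 34, 1, Echo), (B, 13, 15, k2, 34, 3, Gamma), (B, 13, 15, k2, 34, 9, Echo), (B, 13, 15, ops, 16, 1, Echo), (B, 13, 15, ops, 16, 3, Gamma), (B, 13, 15, ops, 16, 9, Echo), (B, 17, 15, bio, 40, 1, Echo), (B, 17, 15, bio, 40, 3, Gamma), (B, 17, 15, bio, 40, 9, Echo), (B, 17, 15, cs, 36, 1, Echo), (B, 17, 15, cs, 36, 3, Gamma), (B, 17, 15, cs, 36, 9, Echo), (B, 17, 15, fin, 40, 1, Echo), (B, 17, 15, fin, 40, 3, Gamma), (B, 17, 15, fin, 40, 9, Echo), (B, 17, 15, k2, 24, 1, Echo), (B, 17, 15, k2, 24, 3, Gamma), (B, 17, 15, k2, 24, 9, Echo), (B, 17, 15, k2, 34, 1, Echo), (B, 17, 15, k2, 34, 3, Gamma), (B, 17, 15, k2, 34, 9, Echo), (B, 17, 15, ops, 16, 1, Echo), (B, 17, 15, ops, 16, 3, Gamma), (B, 17, 15, ops, 16, 9, Echo), (B, 20, 15, bio, 40, 1, Echo), (B, 20, 15, bio, 40, 3, Gamma), (B, 20, 15, bio, 40, 9, Echo), (B, 20, 15, cs, 36, 1, Echo), (B, 20, 15, cs, 36, 3, Gamma), (B, 20, 15, cs, 36, 9, Echo), (B, 20, 15, fin, 40, 1, Echo), (B, 20, 15, fin, 40, 3, Gamma), (B, 20, 15, fin, 40, 9, Echo), (B, 20, 15, k2, 24, 1, Echo), (B, 20, 15, k2, 24, 3, Gamma), (B, 20, 15, k2, 24, 9, Echo), (B, 20, 15, k2, 34, 1, Echo), (B, 20, 15, k2, 34, 3, Gamma), (B, 20, 15, k2, 34, 9, Echo), (B, 20, 15, ops, 16, 1, Echo), (B, 20, 15, ops, 16, 3, Gamma), (B, 20, 15, ops, 16, 9, Echo), (B, 33, 15, bio, 40, 1, Echo), (B, 33, 15, bio, 40, 3, Gamma), (B, 33, 15, bio, 40, 9, Echo), (B, 33, 15, cs, 36, 1, Echo), (B, 33, 15, cs, 36, 3, Gamma), (B, 33, 15, cs, 36, 9, Echo), (B, 33, 15, fin, 40, 1, Echo), (B, 33, 15, fin, 40, 3, Gamma), (B, 33, 15, fin, 40, 9, Echo), (B, 33, 15, k2, 24, 1, Echo), (B, 33, 15, k2, 24, 3, Gamma), (B, 33, 15, k2, 24, 9, Echo), (B, 33, 15, k2, 34, 1, Echo), (B, 33, 15, k2, 34, 3, Gamma), (B, 33, 15, k2, 34, 9, Echo), (B, 33, 15, ops, 16, 1, Echo), (B, 33, 15, ops, 16, 3, Gamma), (B, 33, 15, ops, 16, 9, Echo)}
Selection title ≠ Echo: {(B, 13, 15, bio, 40, 3, Gamma), (B, 13, 15, cs, 36, 3, Gamma), (B, 13, 15, fin, 40, 3, Gamma), (B, 13, 15, k2, 24, 3, Gamma), (B, 13, 15, k2, 34, 3, Gamma), (B, 13, 15, ops, 16, 3, Gamma), (B, 17, 15, bio, 40, 3, Gamma), (B, 17, 15, cs, 36, 3, Gamma), (B, 17, 15, fin, 40, 3, Gamma), (B, 17, 15, k2, 24, 3, Gamma), (B, 17, 15, k2, 34, 3, Gamma), (B, 17, 15, ops, 16, 3, Gamma), (B, 20, 15, bio, 40, 3, Gamma), (B, 20, 15, cs, 36, 3, Gamma), (B, 20, 15, fin, 40, 3, Gamma), (B, 20, 15, k2, 24, 3, Gamma), (B, 20, 15, k2, 34, 3, Gamma), (B, 20, 15, ops, 16, 3, Gamma), (B, 33, 15, bio, 40, 3, Gamma), (B, 33, 15, cs, 36, 3, Gamma), (B, 33, 15, fin, 40, 3, Gamma), (B, 33, 15, k2, 24, 3, Gamma), (B, 33, 15, k2, 34, 3, Gamma), (B, 33, 15, ops, 16, 3, Gamma)}
π_{cid, credits} gives {(bio, 3), (cs, 3), (fin, 3), (k2, 3), (ops, 3)} (19 duplicate(s) eliminated).

{(bio, 3), (cs, 3), (fin, 3), (k2, 3), (ops, 3)}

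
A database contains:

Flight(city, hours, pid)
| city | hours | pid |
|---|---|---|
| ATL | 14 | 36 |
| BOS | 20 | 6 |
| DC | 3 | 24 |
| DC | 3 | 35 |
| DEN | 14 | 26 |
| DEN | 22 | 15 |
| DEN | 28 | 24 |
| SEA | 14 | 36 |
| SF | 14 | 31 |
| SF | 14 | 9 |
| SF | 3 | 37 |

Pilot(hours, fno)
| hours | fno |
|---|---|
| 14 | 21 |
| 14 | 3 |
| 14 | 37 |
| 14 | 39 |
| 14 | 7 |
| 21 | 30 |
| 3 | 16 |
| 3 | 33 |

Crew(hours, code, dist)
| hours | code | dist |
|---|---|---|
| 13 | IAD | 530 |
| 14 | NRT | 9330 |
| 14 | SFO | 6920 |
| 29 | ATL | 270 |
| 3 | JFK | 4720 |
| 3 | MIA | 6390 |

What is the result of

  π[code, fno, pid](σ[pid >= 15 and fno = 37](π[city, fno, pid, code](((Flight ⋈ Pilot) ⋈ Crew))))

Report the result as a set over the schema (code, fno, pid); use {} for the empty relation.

{(NRT, 37, 26), (NRT, 37, 31), (NRT, 37, 36), (SFO, 37, 26), (SFO, 37, 31), (SFO, 37, 36)}

Flight ⋈ Pilot (natural join on hours): {(ATL, 14, 36, 21), (ATL, 14, 36, 3), (ATL, 14, 36, 37), (ATL, 14, 36, 39), (ATL, 14, 36, 7), (DC, 3, 24, 16), (DC, 3, 24, 33), (DC, 3, 35, 16), (DC, 3, 35, 33), (DEN, 14, 26, 21), (DEN, 14, 26, 3), (DEN, 14, 26, 37), (DEN, 14, 26, 39), (DEN, 14, 26, 7), (SEA, 14, 36, 21), (SEA, 14, 36, 3), (SEA, 14, 36, 37), (SEA, 14, 36, 39), (SEA, 14, 36, 7), (SF, 14, 31, 21), (SF, 14, 31, 3), (SF, 14, 31, 37), (SF, 14, 31, 39), (SF, 14, 31, 7), (SF, 14, 9, 21), (SF, 14, 9, 3), (SF, 14, 9, 37), (SF, 14, 9, 39), (SF, 14, 9, 7), (SF, 3, 37, 16), (SF, 3, 37, 33)}
(Flight ⋈ Pilot) ⋈ Crew (natural join on hours): {(ATL, 14, 36, 21, NRT, 9330), (ATL, 14, 36, 21, SFO, 6920), (ATL, 14, 36, 3, NRT, 9330), (ATL, 14, 36, 3, SFO, 6920), (ATL, 14, 36, 37, NRT, 9330), (ATL, 14, 36, 37, SFO, 6920), (ATL, 14, 36, 39, NRT, 9330), (ATL, 14, 36, 39, SFO, 6920), (ATL, 14, 36, 7, NRT, 9330), (ATL, 14, 36, 7, SFO, 6920), (DC, 3, 24, 16, JFK, 4720), (DC, 3, 24, 16, MIA, 6390), (DC, 3, 24, 33, JFK, 4720), (DC, 3, 24, 33, MIA, 6390), (DC, 3, 35, 16, JFK, 4720), (DC, 3, 35, 16, MIA, 6390), (DC, 3, 35, 33, JFK, 4720), (DC, 3, 35, 33, MIA, 6390), (DEN, 14, 26, 21, NRT, 9330), (DEN, 14, 26, 21, SFO, 6920), (DEN, 14, 26, 3, NRT, 9330), (DEN, 14, 26, 3, SFO, 6920), (DEN, 14, 26, 37, NRT, 9330), (DEN, 14, 26, 37, SFO, 6920), (DEN, 14, 26, 39, NRT, 9330), (DEN, 14, 26, 39, SFO, 6920), (DEN, 14, 26, 7, NRT, 9330), (DEN, 14, 26, 7, SFO, 6920), (SEA, 14, 36, 21, NRT, 9330), (SEA, 14, 36, 21, SFO, 6920), (SEA, 14, 36, 3, NRT, 9330), (SEA, 14, 36, 3, SFO, 6920), (SEA, 14, 36, 37, NRT, 9330), (SEA, 14, 36, 37, SFO, 6920), (SEA, 14, 36, 39, NRT, 9330), (SEA, 14, 36, 39, SFO, 6920), (SEA, 14, 36, 7, NRT, 9330), (SEA, 14, 36, 7, SFO, 6920), (SF, 14, 31, 21, NRT, 9330), (SF, 14, 31, 21, SFO, 6920), (SF, 14, 31, 3, NRT, 9330), (SF, 14, 31, 3, SFO, 6920), (SF, 14, 31, 37, NRT, 9330), (SF, 14, 31, 37, SFO, 6920), (SF, 14, 31, 39, NRT, 9330), (SF, 14, 31, 39, SFO, 6920), (SF, 14, 31, 7, NRT, 9330), (SF, 14, 31, 7, SFO, 6920), (SF, 14, 9, 21, NRT, 9330), (SF, 14, 9, 21, SFO, 6920), (SF, 14, 9, 3, NRT, 9330), (SF, 14, 9, 3, SFO, 6920), (SF, 14, 9, 37, NRT, 9330), (SF, 14, 9, 37, SFO, 6920), (SF, 14, 9, 39, NRT, 9330), (SF, 14, 9, 39, SFO, 6920), (SF, 14, 9, 7, NRT, 9330), (SF, 14, 9, 7, SFO, 6920), (SF, 3, 37, 16, JFK, 4720), (SF, 3, 37, 16, MIA, 6390), (SF, 3, 37, 33, JFK, 4720), (SF, 3, 37, 33, MIA, 6390)}
π_{city, fno, pid, code} gives {(ATL, 21, 36, NRT), (ATL, 21, 36, SFO), (ATL, 3, 36, NRT), (ATL, 3, 36, SFO), (ATL, 37, 36, NRT), (ATL, 37, 36, SFO), (ATL, 39, 36, NRT), (ATL, 39, 36, SFO), (ATL, 7, 36, NRT), (ATL, 7, 36, SFO), (DC, 16, 24, JFK), (DC, 16, 24, MIA), (DC, 16, 35, JFK), (DC, 16, 35, MIA), (DC, 33, 24, JFK), (DC, 33, 24, MIA), (DC, 33, 35, JFK), (DC, 33, 35, MIA), (DEN, 21, 26, NRT), (DEN, 21, 26, SFO), (DEN, 3, 26, NRT), (DEN, 3, 26, SFO), (DEN, 37, 26, NRT), (DEN, 37, 26, SFO), (DEN, 39, 26, NRT), (DEN, 39, 26, SFO), (DEN, 7, 26, NRT), (DEN, 7, 26, SFO), (SEA, 21, 36, NRT), (SEA, 21, 36, SFO), (SEA, 3, 36, NRT), (SEA, 3, 36, SFO), (SEA, 37, 36, NRT), (SEA, 37, 36, SFO), (SEA, 39, 36, NRT), (SEA, 39, 36, SFO), (SEA, 7, 36, NRT), (SEA, 7, 36, SFO), (SF, 16, 37, JFK), (SF, 16, 37, MIA), (SF, 21, 31, NRT), (SF, 21, 31, SFO), (SF, 21, 9, NRT), (SF, 21, 9, SFO), (SF, 3, 31, NRT), (SF, 3, 31, SFO), (SF, 3, 9, NRT), (SF, 3, 9, SFO), (SF, 33, 37, JFK), (SF, 33, 37, MIA), (SF, 37, 31, NRT), (SF, 37, 31, SFO), (SF, 37, 9, NRT), (SF, 37, 9, SFO), (SF, 39, 31, NRT), (SF, 39, 31, SFO), (SF, 39, 9, NRT), (SF, 39, 9, SFO), (SF, 7, 31, NRT), (SF, 7, 31, SFO), (SF, 7, 9, NRT), (SF, 7, 9, SFO)}.
Apply σ_{pid >= 15 and fno = 37}; surviving tuples: {(ATL, 37, 36, NRT), (ATL, 37, 36, SFO), (DEN, 37, 26, NRT), (DEN, 37, 26, SFO), (SEA, 37, 36, NRT), (SEA, 37, 36, SFO), (SF, 37, 31, NRT), (SF, 37, 31, SFO)}
π_{code, fno, pid} gives {(NRT, 37, 26), (NRT, 37, 31), (NRT, 37, 36), (SFO, 37, 26), (SFO, 37, 31), (SFO, 37, 36)} (2 duplicate(s) eliminated).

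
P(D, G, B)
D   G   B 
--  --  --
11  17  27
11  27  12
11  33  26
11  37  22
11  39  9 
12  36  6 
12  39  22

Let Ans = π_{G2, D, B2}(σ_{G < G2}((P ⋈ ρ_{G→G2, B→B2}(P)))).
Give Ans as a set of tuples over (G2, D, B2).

ρ[G→G2, B→B2]: schema becomes (D, G2, B2); tuples unchanged.
P ⋈ ρ_{G→G2, B→B2}(P) (natural join on D): {(11, 17, 27, 17, 27), (11, 17, 27, 27, 12), (11, 17, 27, 33, 26), (11, 17, 27, 37, 22), (11, 17, 27, 39, 9), (11, 27, 12, 17, 27), (11, 27, 12, 27, 12), (11, 27, 12, 33, 26), (11, 27, 12, 37, 22), (11, 27, 12, 39, 9), (11, 33, 26, 17, 27), (11, 33, 26, 27, 12), (11, 33, 26, 33, 26), (11, 33, 26, 37, 22), (11, 33, 26, 39, 9), (11, 37, 22, 17, 27), (11, 37, 22, 27, 12), (11, 37, 22, 33, 26), (11, 37, 22, 37, 22), (11, 37, 22, 39, 9), (11, 39, 9, 17, 27), (11, 39, 9, 27, 12), (11, 39, 9, 33, 26), (11, 39, 9, 37, 22), (11, 39, 9, 39, 9), (12, 36, 6, 36, 6), (12, 36, 6, 39, 22), (12, 39, 22, 36, 6), (12, 39, 22, 39, 22)}
Selection G < G2: {(11, 17, 27, 27, 12), (11, 17, 27, 33, 26), (11, 17, 27, 37, 22), (11, 17, 27, 39, 9), (11, 27, 12, 33, 26), (11, 27, 12, 37, 22), (11, 27, 12, 39, 9), (11, 33, 26, 37, 22), (11, 33, 26, 39, 9), (11, 37, 22, 39, 9), (12, 36, 6, 39, 22)}
π[G2, D, B2]: project onto (G2, D, B2) (6 duplicate(s) eliminated) → {(27, 11, 12), (33, 11, 26), (37, 11, 22), (39, 11, 9), (39, 12, 22)}

{(27, 11, 12), (33, 11, 26), (37, 11, 22), (39, 11, 9), (39, 12, 22)}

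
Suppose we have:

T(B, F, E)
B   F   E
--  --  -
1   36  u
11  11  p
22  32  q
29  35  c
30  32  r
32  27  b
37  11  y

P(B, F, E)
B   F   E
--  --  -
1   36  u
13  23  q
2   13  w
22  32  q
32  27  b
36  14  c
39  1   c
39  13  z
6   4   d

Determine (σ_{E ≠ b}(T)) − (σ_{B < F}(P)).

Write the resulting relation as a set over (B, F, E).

{(11, 11, p), (29, 35, c), (30, 32, r), (37, 11, y)}

Selection E ≠ b: {(1, 36, u), (11, 11, p), (22, 32, q), (29, 35, c), (30, 32, r), (37, 11, y)}
Selection B < F: {(1, 36, u), (13, 23, q), (2, 13, w), (22, 32, q)}
Set difference of the two operands is {(11, 11, p), (29, 35, c), (30, 32, r), (37, 11, y)}.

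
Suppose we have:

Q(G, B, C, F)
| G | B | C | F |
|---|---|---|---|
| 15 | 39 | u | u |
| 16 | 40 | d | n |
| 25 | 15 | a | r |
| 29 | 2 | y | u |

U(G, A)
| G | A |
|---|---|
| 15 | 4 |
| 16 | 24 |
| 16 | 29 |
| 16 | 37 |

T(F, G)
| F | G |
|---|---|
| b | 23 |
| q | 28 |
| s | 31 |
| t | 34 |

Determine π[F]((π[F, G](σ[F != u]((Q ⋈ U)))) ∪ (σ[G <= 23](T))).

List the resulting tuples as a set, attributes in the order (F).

{b, n}

Joining Q and U on G yields {(15, 39, u, u, 4), (16, 40, d, n, 24), (16, 40, d, n, 29), (16, 40, d, n, 37)}.
Filtering on F != u leaves {(16, 40, d, n, 24), (16, 40, d, n, 29), (16, 40, d, n, 37)}.
π_{F, G} gives {(n, 16)} (2 duplicate(s) eliminated).
Filtering on G <= 23 leaves {(b, 23)}.
Taking the union: {(b, 23), (n, 16)}
π_{F} gives {b, n}.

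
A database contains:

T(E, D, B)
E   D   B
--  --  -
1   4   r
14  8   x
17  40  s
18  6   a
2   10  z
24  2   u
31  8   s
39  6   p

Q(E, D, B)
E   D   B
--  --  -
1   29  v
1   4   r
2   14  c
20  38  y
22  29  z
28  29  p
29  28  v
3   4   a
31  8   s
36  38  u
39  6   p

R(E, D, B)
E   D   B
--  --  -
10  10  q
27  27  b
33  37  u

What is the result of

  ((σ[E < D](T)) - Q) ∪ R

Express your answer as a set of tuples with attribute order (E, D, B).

σ[E < D]: keep tuples satisfying E < D → {(1, 4, r), (17, 40, s), (2, 10, z)}
Difference: {(1, 4, r), (17, 40, s), (2, 10, z)} with {(1, 29, v), (1, 4, r), (2, 14, c), (20, 38, y), (22, 29, z), (28, 29, p), (29, 28, v), (3, 4, a), (31, 8, s), (36, 38, u), (39, 6, p)} → {(17, 40, s), (2, 10, z)}
Union: {(17, 40, s), (2, 10, z)} with {(10, 10, q), (27, 27, b), (33, 37, u)} → {(10, 10, q), (17, 40, s), (2, 10, z), (27, 27, b), (33, 37, u)}

{(10, 10, q), (17, 40, s), (2, 10, z), (27, 27, b), (33, 37, u)}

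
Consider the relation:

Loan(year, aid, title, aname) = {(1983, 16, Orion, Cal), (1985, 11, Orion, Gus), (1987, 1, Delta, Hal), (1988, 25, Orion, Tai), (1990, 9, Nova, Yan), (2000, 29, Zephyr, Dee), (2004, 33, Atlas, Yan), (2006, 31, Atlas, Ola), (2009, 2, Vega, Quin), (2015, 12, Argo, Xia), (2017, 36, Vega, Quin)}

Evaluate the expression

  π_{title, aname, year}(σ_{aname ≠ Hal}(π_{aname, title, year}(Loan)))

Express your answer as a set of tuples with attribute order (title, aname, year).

Projecting to aname, title, year: {(Cal, Orion, 1983), (Dee, Zephyr, 2000), (Gus, Orion, 1985), (Hal, Delta, 1987), (Ola, Atlas, 2006), (Quin, Vega, 2009), (Quin, Vega, 2017), (Tai, Orion, 1988), (Xia, Argo, 2015), (Yan, Atlas, 2004), (Yan, Nova, 1990)}
Filtering on aname ≠ Hal leaves {(Cal, Orion, 1983), (Dee, Zephyr, 2000), (Gus, Orion, 1985), (Ola, Atlas, 2006), (Quin, Vega, 2009), (Quin, Vega, 2017), (Tai, Orion, 1988), (Xia, Argo, 2015), (Yan, Atlas, 2004), (Yan, Nova, 1990)}.
Projecting to title, aname, year: {(Argo, Xia, 2015), (Atlas, Ola, 2006), (Atlas, Yan, 2004), (Nova, Yan, 1990), (Orion, Cal, 1983), (Orion, Gus, 1985), (Orion, Tai, 1988), (Vega, Quin, 2009), (Vega, Quin, 2017), (Zephyr, Dee, 2000)}

{(Argo, Xia, 2015), (Atlas, Ola, 2006), (Atlas, Yan, 2004), (Nova, Yan, 1990), (Orion, Cal, 1983), (Orion, Gus, 1985), (Orion, Tai, 1988), (Vega, Quin, 2009), (Vega, Quin, 2017), (Zephyr, Dee, 2000)}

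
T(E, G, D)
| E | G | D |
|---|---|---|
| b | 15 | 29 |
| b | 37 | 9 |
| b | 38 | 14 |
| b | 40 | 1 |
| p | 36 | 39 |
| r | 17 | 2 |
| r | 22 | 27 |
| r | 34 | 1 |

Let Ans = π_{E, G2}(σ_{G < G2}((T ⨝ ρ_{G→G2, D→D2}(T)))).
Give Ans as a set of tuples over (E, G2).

{(b, 37), (b, 38), (b, 40), (r, 22), (r, 34)}

ρ[G→G2, D→D2]: schema becomes (E, G2, D2); tuples unchanged.
T ⋈ ρ_{G→G2, D→D2}(T) (natural join on E): {(b, 15, 29, 15, 29), (b, 15, 29, 37, 9), (b, 15, 29, 38, 14), (b, 15, 29, 40, 1), (b, 37, 9, 15, 29), (b, 37, 9, 37, 9), (b, 37, 9, 38, 14), (b, 37, 9, 40, 1), (b, 38, 14, 15, 29), (b, 38, 14, 37, 9), (b, 38, 14, 38, 14), (b, 38, 14, 40, 1), (b, 40, 1, 15, 29), (b, 40, 1, 37, 9), (b, 40, 1, 38, 14), (b, 40, 1, 40, 1), (p, 36, 39, 36, 39), (r, 17, 2, 17, 2), (r, 17, 2, 22, 27), (r, 17, 2, 34, 1), (r, 22, 27, 17, 2), (r, 22, 27, 22, 27), (r, 22, 27, 34, 1), (r, 34, 1, 17, 2), (r, 34, 1, 22, 27), (r, 34, 1, 34, 1)}
Filtering on G < G2 leaves {(b, 15, 29, 37, 9), (b, 15, 29, 38, 14), (b, 15, 29, 40, 1), (b, 37, 9, 38, 14), (b, 37, 9, 40, 1), (b, 38, 14, 40, 1), (r, 17, 2, 22, 27), (r, 17, 2, 34, 1), (r, 22, 27, 34, 1)}.
Keep only column(s) E, G2 (4 duplicate(s) eliminated): {(b, 37), (b, 38), (b, 40), (r, 22), (r, 34)}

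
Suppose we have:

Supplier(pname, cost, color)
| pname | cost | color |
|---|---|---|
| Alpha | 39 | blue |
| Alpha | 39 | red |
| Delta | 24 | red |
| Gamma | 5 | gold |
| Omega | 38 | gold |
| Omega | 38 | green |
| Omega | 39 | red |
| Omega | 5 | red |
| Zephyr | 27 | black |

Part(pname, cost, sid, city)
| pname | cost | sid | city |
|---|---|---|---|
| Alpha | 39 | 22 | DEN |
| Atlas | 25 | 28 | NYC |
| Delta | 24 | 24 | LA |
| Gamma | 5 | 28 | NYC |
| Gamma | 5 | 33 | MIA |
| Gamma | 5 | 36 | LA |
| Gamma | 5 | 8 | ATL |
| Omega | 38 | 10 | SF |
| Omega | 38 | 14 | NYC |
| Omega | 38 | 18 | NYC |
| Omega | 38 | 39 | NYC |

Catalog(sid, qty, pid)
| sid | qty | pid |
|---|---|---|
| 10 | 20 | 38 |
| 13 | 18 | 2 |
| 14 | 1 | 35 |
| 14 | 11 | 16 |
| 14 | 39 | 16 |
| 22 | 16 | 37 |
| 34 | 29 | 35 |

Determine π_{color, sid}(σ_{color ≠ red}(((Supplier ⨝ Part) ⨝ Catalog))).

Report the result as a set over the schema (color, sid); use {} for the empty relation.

{(blue, 22), (gold, 10), (gold, 14), (green, 10), (green, 14)}

Supplier ⋈ Part (natural join on pname, cost): {(Alpha, 39, blue, 22, DEN), (Alpha, 39, red, 22, DEN), (Delta, 24, red, 24, LA), (Gamma, 5, gold, 28, NYC), (Gamma, 5, gold, 33, MIA), (Gamma, 5, gold, 36, LA), (Gamma, 5, gold, 8, ATL), (Omega, 38, gold, 10, SF), (Omega, 38, gold, 14, NYC), (Omega, 38, gold, 18, NYC), (Omega, 38, gold, 39, NYC), (Omega, 38, green, 10, SF), (Omega, 38, green, 14, NYC), (Omega, 38, green, 18, NYC), (Omega, 38, green, 39, NYC)}
(Supplier ⨝ Part) ⋈ Catalog (natural join on sid): {(Alpha, 39, blue, 22, DEN, 16, 37), (Alpha, 39, red, 22, DEN, 16, 37), (Omega, 38, gold, 10, SF, 20, 38), (Omega, 38, gold, 14, NYC, 1, 35), (Omega, 38, gold, 14, NYC, 11, 16), (Omega, 38, gold, 14, NYC, 39, 16), (Omega, 38, green, 10, SF, 20, 38), (Omega, 38, green, 14, NYC, 1, 35), (Omega, 38, green, 14, NYC, 11, 16), (Omega, 38, green, 14, NYC, 39, 16)}
Selection color ≠ red: {(Alpha, 39, blue, 22, DEN, 16, 37), (Omega, 38, gold, 10, SF, 20, 38), (Omega, 38, gold, 14, NYC, 1, 35), (Omega, 38, gold, 14, NYC, 11, 16), (Omega, 38, gold, 14, NYC, 39, 16), (Omega, 38, green, 10, SF, 20, 38), (Omega, 38, green, 14, NYC, 1, 35), (Omega, 38, green, 14, NYC, 11, 16), (Omega, 38, green, 14, NYC, 39, 16)}
π_{color, sid} gives {(blue, 22), (gold, 10), (gold, 14), (green, 10), (green, 14)} (4 duplicate(s) eliminated).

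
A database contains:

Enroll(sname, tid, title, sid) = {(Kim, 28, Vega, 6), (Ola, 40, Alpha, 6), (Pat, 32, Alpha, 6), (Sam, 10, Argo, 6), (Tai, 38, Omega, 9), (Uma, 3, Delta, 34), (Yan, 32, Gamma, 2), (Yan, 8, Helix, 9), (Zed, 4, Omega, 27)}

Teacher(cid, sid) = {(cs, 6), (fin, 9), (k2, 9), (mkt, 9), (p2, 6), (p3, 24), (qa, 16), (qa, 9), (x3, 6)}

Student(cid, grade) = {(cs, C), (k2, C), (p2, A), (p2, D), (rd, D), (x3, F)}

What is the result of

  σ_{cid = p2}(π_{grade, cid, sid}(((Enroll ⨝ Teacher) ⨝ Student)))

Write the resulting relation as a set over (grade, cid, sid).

{(A, p2, 6), (D, p2, 6)}

Enroll ⋈ Teacher (natural join on sid): {(Kim, 28, Vega, 6, cs), (Kim, 28, Vega, 6, p2), (Kim, 28, Vega, 6, x3), (Ola, 40, Alpha, 6, cs), (Ola, 40, Alpha, 6, p2), (Ola, 40, Alpha, 6, x3), (Pat, 32, Alpha, 6, cs), (Pat, 32, Alpha, 6, p2), (Pat, 32, Alpha, 6, x3), (Sam, 10, Argo, 6, cs), (Sam, 10, Argo, 6, p2), (Sam, 10, Argo, 6, x3), (Tai, 38, Omega, 9, fin), (Tai, 38, Omega, 9, k2), (Tai, 38, Omega, 9, mkt), (Tai, 38, Omega, 9, qa), (Yan, 8, Helix, 9, fin), (Yan, 8, Helix, 9, k2), (Yan, 8, Helix, 9, mkt), (Yan, 8, Helix, 9, qa)}
(Enroll ⨝ Teacher) ⋈ Student (natural join on cid): {(Kim, 28, Vega, 6, cs, C), (Kim, 28, Vega, 6, p2, A), (Kim, 28, Vega, 6, p2, D), (Kim, 28, Vega, 6, x3, F), (Ola, 40, Alpha, 6, cs, C), (Ola, 40, Alpha, 6, p2, A), (Ola, 40, Alpha, 6, p2, D), (Ola, 40, Alpha, 6, x3, F), (Pat, 32, Alpha, 6, cs, C), (Pat, 32, Alpha, 6, p2, A), (Pat, 32, Alpha, 6, p2, D), (Pat, 32, Alpha, 6, x3, F), (Sam, 10, Argo, 6, cs, C), (Sam, 10, Argo, 6, p2, A), (Sam, 10, Argo, 6, p2, D), (Sam, 10, Argo, 6, x3, F), (Tai, 38, Omega, 9, k2, C), (Yan, 8, Helix, 9, k2, C)}
Projecting to grade, cid, sid (13 duplicate(s) eliminated): {(A, p2, 6), (C, cs, 6), (C, k2, 9), (D, p2, 6), (F, x3, 6)}
Apply σ_{cid = p2}; surviving tuples: {(A, p2, 6), (D, p2, 6)}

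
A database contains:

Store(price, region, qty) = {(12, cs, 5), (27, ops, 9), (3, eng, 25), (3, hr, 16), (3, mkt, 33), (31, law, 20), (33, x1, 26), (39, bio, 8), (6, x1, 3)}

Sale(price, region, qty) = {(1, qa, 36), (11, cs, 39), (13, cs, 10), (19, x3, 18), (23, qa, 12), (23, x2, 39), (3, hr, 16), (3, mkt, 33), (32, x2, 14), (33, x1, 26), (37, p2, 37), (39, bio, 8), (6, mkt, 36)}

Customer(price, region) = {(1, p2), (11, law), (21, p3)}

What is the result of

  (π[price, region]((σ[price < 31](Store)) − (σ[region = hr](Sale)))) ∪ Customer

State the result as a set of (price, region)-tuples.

{(1, p2), (11, law), (12, cs), (21, p3), (27, ops), (3, eng), (3, mkt), (6, x1)}

Selection price < 31: {(12, cs, 5), (27, ops, 9), (3, eng, 25), (3, hr, 16), (3, mkt, 33), (6, x1, 3)}
Selection region = hr: {(3, hr, 16)}
Difference: {(12, cs, 5), (27, ops, 9), (3, eng, 25), (3, hr, 16), (3, mkt, 33), (6, x1, 3)} with {(3, hr, 16)} → {(12, cs, 5), (27, ops, 9), (3, eng, 25), (3, mkt, 33), (6, x1, 3)}
Projecting to price, region: {(12, cs), (27, ops), (3, eng), (3, mkt), (6, x1)}
Union: {(12, cs), (27, ops), (3, eng), (3, mkt), (6, x1)} with {(1, p2), (11, law), (21, p3)} → {(1, p2), (11, law), (12, cs), (21, p3), (27, ops), (3, eng), (3, mkt), (6, x1)}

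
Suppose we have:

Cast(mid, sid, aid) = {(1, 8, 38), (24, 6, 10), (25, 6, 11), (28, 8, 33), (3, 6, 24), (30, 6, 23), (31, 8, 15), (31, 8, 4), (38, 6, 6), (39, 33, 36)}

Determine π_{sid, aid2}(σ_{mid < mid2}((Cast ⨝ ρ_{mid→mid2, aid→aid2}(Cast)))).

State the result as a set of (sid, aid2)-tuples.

ρ[mid→mid2, aid→aid2]: schema becomes (mid2, sid, aid2); tuples unchanged.
Natural join on sid: {(1, 8, 38, 1, 38), (1, 8, 38, 28, 33), (1, 8, 38, 31, 15), (1, 8, 38, 31, 4), (24, 6, 10, 24, 10), (24, 6, 10, 25, 11), (24, 6, 10, 3, 24), (24, 6, 10, 30, 23), (24, 6, 10, 38, 6), (25, 6, 11, 24, 10), (25, 6, 11, 25, 11), (25, 6, 11, 3, 24), (25, 6, 11, 30, 23), (25, 6, 11, 38, 6), (28, 8, 33, 1, 38), (28, 8, 33, 28, 33), (28, 8, 33, 31, 15), (28, 8, 33, 31, 4), (3, 6, 24, 24, 10), (3, 6, 24, 25, 11), (3, 6, 24, 3, 24), (3, 6, 24, 30, 23), (3, 6, 24, 38, 6), (30, 6, 23, 24, 10), (30, 6, 23, 25, 11), (30, 6, 23, 3, 24), (30, 6, 23, 30, 23), (30, 6, 23, 38, 6), (31, 8, 15, 1, 38), (31, 8, 15, 28, 33), (31, 8, 15, 31, 15), (31, 8, 15, 31, 4), (31, 8, 4, 1, 38), (31, 8, 4, 28, 33), (31, 8, 4, 31, 15), (31, 8, 4, 31, 4), (38, 6, 6, 24, 10), (38, 6, 6, 25, 11), (38, 6, 6, 3, 24), (38, 6, 6, 30, 23), (38, 6, 6, 38, 6), (39, 33, 36, 39, 36)}
σ[mid < mid2]: keep tuples satisfying mid < mid2 → {(1, 8, 38, 28, 33), (1, 8, 38, 31, 15), (1, 8, 38, 31, 4), (24, 6, 10, 25, 11), (24, 6, 10, 30, 23), (24, 6, 10, 38, 6), (25, 6, 11, 30, 23), (25, 6, 11, 38, 6), (28, 8, 33, 31, 15), (28, 8, 33, 31, 4), (3, 6, 24, 24, 10), (3, 6, 24, 25, 11), (3, 6, 24, 30, 23), (3, 6, 24, 38, 6), (30, 6, 23, 38, 6)}
π_{sid, aid2} gives {(6, 10), (6, 11), (6, 23), (6, 6), (8, 15), (8, 33), (8, 4)} (8 duplicate(s) eliminated).

{(6, 10), (6, 11), (6, 23), (6, 6), (8, 15), (8, 33), (8, 4)}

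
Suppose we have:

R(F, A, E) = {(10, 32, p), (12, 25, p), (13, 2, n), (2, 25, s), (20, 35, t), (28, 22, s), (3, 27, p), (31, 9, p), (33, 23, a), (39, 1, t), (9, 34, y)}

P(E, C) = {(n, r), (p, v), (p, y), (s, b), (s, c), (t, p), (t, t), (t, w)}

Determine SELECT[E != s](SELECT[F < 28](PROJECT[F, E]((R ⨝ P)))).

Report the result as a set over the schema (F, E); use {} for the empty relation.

Natural join on E: {(10, 32, p, v), (10, 32, p, y), (12, 25, p, v), (12, 25, p, y), (13, 2, n, r), (2, 25, s, b), (2, 25, s, c), (20, 35, t, p), (20, 35, t, t), (20, 35, t, w), (28, 22, s, b), (28, 22, s, c), (3, 27, p, v), (3, 27, p, y), (31, 9, p, v), (31, 9, p, y), (39, 1, t, p), (39, 1, t, t), (39, 1, t, w)}
Projecting to F, E (10 duplicate(s) eliminated): {(10, p), (12, p), (13, n), (2, s), (20, t), (28, s), (3, p), (31, p), (39, t)}
Selection F < 28: {(10, p), (12, p), (13, n), (2, s), (20, t), (3, p)}
Selection E != s: {(10, p), (12, p), (13, n), (20, t), (3, p)}

{(10, p), (12, p), (13, n), (20, t), (3, p)}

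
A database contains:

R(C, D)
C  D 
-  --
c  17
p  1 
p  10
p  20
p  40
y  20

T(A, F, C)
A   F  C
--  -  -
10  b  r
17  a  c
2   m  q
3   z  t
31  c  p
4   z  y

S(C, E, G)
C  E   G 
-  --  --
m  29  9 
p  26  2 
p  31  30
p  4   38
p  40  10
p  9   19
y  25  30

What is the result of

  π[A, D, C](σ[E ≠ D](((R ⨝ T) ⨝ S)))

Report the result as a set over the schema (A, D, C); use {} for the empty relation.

Natural join on C: {(c, 17, 17, a), (p, 1, 31, c), (p, 10, 31, c), (p, 20, 31, c), (p, 40, 31, c), (y, 20, 4, z)}
Natural join on C: {(p, 1, 31, c, 26, 2), (p, 1, 31, c, 31, 30), (p, 1, 31, c, 4, 38), (p, 1, 31, c, 40, 10), (p, 1, 31, c, 9, 19), (p, 10, 31, c, 26, 2), (p, 10, 31, c, 31, 30), (p, 10, 31, c, 4, 38), (p, 10, 31, c, 40, 10), (p, 10, 31, c, 9, 19), (p, 20, 31, c, 26, 2), (p, 20, 31, c, 31, 30), (p, 20, 31, c, 4, 38), (p, 20, 31, c, 40, 10), (p, 20, 31, c, 9, 19), (p, 40, 31, c, 26, 2), (p, 40, 31, c, 31, 30), (p, 40, 31, c, 4, 38), (p, 40, 31, c, 40, 10), (p, 40, 31, c, 9, 19), (y, 20, 4, z, 25, 30)}
Filtering on E ≠ D leaves {(p, 1, 31, c, 26, 2), (p, 1, 31, c, 31, 30), (p, 1, 31, c, 4, 38), (p, 1, 31, c, 40, 10), (p, 1, 31, c, 9, 19), (p, 10, 31, c, 26, 2), (p, 10, 31, c, 31, 30), (p, 10, 31, c, 4, 38), (p, 10, 31, c, 40, 10), (p, 10, 31, c, 9, 19), (p, 20, 31, c, 26, 2), (p, 20, 31, c, 31, 30), (p, 20, 31, c, 4, 38), (p, 20, 31, c, 40, 10), (p, 20, 31, c, 9, 19), (p, 40, 31, c, 26, 2), (p, 40, 31, c, 31, 30), (p, 40, 31, c, 4, 38), (p, 40, 31, c, 9, 19), (y, 20, 4, z, 25, 30)}.
Keep only column(s) A, D, C (15 duplicate(s) eliminated): {(31, 1, p), (31, 10, p), (31, 20, p), (31, 40, p), (4, 20, y)}

{(31, 1, p), (31, 10, p), (31, 20, p), (31, 40, p), (4, 20, y)}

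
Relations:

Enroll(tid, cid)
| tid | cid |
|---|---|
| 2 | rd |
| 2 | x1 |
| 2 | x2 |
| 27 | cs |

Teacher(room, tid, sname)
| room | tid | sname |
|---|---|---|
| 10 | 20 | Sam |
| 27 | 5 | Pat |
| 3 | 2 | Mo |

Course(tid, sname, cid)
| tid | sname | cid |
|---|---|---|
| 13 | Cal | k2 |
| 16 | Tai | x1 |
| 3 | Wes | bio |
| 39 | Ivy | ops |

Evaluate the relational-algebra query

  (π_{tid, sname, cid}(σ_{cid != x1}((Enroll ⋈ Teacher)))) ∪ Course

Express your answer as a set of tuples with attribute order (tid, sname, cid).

Natural join on tid: {(2, rd, 3, Mo), (2, x1, 3, Mo), (2, x2, 3, Mo)}
Selection cid != x1: {(2, rd, 3, Mo), (2, x2, 3, Mo)}
Projecting to tid, sname, cid: {(2, Mo, rd), (2, Mo, x2)}
Union: {(2, Mo, rd), (2, Mo, x2)} with {(13, Cal, k2), (16, Tai, x1), (3, Wes, bio), (39, Ivy, ops)} → {(13, Cal, k2), (16, Tai, x1), (2, Mo, rd), (2, Mo, x2), (3, Wes, bio), (39, Ivy, ops)}

{(13, Cal, k2), (16, Tai, x1), (2, Mo, rd), (2, Mo, x2), (3, Wes, bio), (39, Ivy, ops)}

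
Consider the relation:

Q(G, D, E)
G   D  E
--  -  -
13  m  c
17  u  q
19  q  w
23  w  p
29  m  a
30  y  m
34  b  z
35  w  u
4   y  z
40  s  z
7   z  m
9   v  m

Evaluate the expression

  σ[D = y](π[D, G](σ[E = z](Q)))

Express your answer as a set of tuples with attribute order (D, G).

Filtering on E = z leaves {(34, b, z), (4, y, z), (40, s, z)}.
Keep only column(s) D, G: {(b, 34), (s, 40), (y, 4)}
Filtering on D = y leaves {(y, 4)}.

{(y, 4)}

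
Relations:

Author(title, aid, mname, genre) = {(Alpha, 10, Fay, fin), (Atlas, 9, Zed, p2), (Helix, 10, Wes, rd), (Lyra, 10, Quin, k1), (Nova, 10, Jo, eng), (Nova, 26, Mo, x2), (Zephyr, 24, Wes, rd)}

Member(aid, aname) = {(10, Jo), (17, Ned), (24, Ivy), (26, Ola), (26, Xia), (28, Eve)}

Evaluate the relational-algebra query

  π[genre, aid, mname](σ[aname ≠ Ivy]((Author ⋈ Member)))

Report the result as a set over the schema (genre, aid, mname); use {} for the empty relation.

{(eng, 10, Jo), (fin, 10, Fay), (k1, 10, Quin), (rd, 10, Wes), (x2, 26, Mo)}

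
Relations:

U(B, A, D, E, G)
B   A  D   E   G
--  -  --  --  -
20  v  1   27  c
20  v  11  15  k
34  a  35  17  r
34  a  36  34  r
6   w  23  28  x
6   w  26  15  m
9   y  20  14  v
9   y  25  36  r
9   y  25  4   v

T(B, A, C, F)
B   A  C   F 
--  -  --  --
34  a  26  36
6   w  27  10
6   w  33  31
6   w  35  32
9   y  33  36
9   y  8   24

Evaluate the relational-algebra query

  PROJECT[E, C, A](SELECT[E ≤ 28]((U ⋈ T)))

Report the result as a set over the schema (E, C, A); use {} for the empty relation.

{(14, 33, y), (14, 8, y), (15, 27, w), (15, 33, w), (15, 35, w), (17, 26, a), (28, 27, w), (28, 33, w), (28, 35, w), (4, 33, y), (4, 8, y)}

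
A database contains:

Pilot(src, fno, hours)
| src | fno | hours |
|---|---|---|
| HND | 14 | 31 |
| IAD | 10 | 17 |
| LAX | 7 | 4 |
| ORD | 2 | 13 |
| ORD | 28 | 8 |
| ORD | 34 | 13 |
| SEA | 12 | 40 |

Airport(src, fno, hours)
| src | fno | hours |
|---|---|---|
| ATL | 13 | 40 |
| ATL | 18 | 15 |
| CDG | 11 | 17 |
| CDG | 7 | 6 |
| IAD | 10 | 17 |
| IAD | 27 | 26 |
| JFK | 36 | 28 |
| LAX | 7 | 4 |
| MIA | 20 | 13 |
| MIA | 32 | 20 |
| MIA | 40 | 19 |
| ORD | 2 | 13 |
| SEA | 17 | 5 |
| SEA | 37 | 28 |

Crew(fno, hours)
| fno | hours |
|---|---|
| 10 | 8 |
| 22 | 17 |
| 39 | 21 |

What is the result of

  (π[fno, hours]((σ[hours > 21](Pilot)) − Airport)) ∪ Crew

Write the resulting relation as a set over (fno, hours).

{(10, 8), (12, 40), (14, 31), (22, 17), (39, 21)}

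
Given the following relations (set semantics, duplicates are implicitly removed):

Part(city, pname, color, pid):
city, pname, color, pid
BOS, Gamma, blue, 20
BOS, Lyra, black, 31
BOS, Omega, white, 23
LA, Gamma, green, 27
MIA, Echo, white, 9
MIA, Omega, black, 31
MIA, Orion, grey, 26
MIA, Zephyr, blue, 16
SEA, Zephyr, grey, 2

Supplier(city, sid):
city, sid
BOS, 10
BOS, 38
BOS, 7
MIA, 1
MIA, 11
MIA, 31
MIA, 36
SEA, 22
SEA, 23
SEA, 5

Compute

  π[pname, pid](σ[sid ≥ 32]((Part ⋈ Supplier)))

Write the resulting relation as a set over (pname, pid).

Natural join on city: {(BOS, Gamma, blue, 20, 10), (BOS, Gamma, blue, 20, 38), (BOS, Gamma, blue, 20, 7), (BOS, Lyra, black, 31, 10), (BOS, Lyra, black, 31, 38), (BOS, Lyra, black, 31, 7), (BOS, Omega, white, 23, 10), (BOS, Omega, white, 23, 38), (BOS, Omega, white, 23, 7), (MIA, Echo, white, 9, 1), (MIA, Echo, white, 9, 11), (MIA, Echo, white, 9, 31), (MIA, Echo, white, 9, 36), (MIA, Omega, black, 31, 1), (MIA, Omega, black, 31, 11), (MIA, Omega, black, 31, 31), (MIA, Omega, black, 31, 36), (MIA, Orion, grey, 26, 1), (MIA, Orion, grey, 26, 11), (MIA, Orion, grey, 26, 31), (MIA, Orion, grey, 26, 36), (MIA, Zephyr, blue, 16, 1), (MIA, Zephyr, blue, 16, 11), (MIA, Zephyr, blue, 16, 31), (MIA, Zephyr, blue, 16, 36), (SEA, Zephyr, grey, 2, 22), (SEA, Zephyr, grey, 2, 23), (SEA, Zephyr, grey, 2, 5)}
σ[sid ≥ 32]: keep tuples satisfying sid ≥ 32 → {(BOS, Gamma, blue, 20, 38), (BOS, Lyra, black, 31, 38), (BOS, Omega, white, 23, 38), (MIA, Echo, white, 9, 36), (MIA, Omega, black, 31, 36), (MIA, Orion, grey, 26, 36), (MIA, Zephyr, blue, 16, 36)}
π[pname, pid]: project onto (pname, pid) → {(Echo, 9), (Gamma, 20), (Lyra, 31), (Omega, 23), (Omega, 31), (Orion, 26), (Zephyr, 16)}

{(Echo, 9), (Gamma, 20), (Lyra, 31), (Omega, 23), (Omega, 31), (Orion, 26), (Zephyr, 16)}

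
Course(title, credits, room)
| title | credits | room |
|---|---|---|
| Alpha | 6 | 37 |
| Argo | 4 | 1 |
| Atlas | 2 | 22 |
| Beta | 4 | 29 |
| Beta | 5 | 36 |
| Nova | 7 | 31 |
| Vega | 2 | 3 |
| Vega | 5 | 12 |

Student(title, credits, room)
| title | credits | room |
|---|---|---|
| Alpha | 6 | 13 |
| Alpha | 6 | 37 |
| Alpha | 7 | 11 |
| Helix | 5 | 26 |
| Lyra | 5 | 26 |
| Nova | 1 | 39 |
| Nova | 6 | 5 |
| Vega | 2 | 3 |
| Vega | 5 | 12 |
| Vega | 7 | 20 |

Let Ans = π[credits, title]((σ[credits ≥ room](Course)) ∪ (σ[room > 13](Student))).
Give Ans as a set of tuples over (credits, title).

{(1, Nova), (4, Argo), (5, Helix), (5, Lyra), (6, Alpha), (7, Vega)}

σ[credits ≥ room]: keep tuples satisfying credits ≥ room → {(Argo, 4, 1)}
σ[room > 13]: keep tuples satisfying room > 13 → {(Alpha, 6, 37), (Helix, 5, 26), (Lyra, 5, 26), (Nova, 1, 39), (Vega, 7, 20)}
Set union of the two operands is {(Alpha, 6, 37), (Argo, 4, 1), (Helix, 5, 26), (Lyra, 5, 26), (Nova, 1, 39), (Vega, 7, 20)}.
π_{credits, title} gives {(1, Nova), (4, Argo), (5, Helix), (5, Lyra), (6, Alpha), (7, Vega)}.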